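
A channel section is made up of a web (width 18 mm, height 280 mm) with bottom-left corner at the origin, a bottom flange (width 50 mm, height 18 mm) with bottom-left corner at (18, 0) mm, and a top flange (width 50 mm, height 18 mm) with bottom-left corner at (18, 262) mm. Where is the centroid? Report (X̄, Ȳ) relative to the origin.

Part | A | x̄ᵢ | ȳᵢ | A·x̄ᵢ | A·ȳᵢ
web | 5040.00 | 9.00 | 140.00 | 45360.00 | 705600.00
bottom flange | 900.00 | 43.00 | 9.00 | 38700.00 | 8100.00
top flange | 900.00 | 43.00 | 271.00 | 38700.00 | 243900.00
Σ | 6840.00 |  |  | 122760.00 | 957600.00
X̄ = 122760.00 / 6840.00 = 17.95 mm
Ȳ = 957600.00 / 6840.00 = 140.00 mm

X̄ = 17.95 mm, Ȳ = 140.00 mm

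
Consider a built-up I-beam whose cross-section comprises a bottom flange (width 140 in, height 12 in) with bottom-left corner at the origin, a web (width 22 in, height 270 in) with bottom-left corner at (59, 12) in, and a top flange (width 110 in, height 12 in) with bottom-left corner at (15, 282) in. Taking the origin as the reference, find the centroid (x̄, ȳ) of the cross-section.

x̄ = 70.00 in, ȳ = 141.32 in

bottom flange: A = 140 × 12 = 1680.00, centroid at (70.00, 6.00).
web: A = 22 × 270 = 5940.00, centroid at (70.00, 147.00).
top flange: A = 110 × 12 = 1320.00, centroid at (70.00, 288.00).
ΣA = 8940.00 in²
ΣAx̄ = (1680.00)(70.00) + (5940.00)(70.00) + (1320.00)(70.00) = 625800.00 in³
ΣAȳ = (1680.00)(6.00) + (5940.00)(147.00) + (1320.00)(288.00) = 1263420.00 in³
x̄ = 625800.00 / 8940.00 = 70.00 in
ȳ = 1263420.00 / 8940.00 = 141.32 in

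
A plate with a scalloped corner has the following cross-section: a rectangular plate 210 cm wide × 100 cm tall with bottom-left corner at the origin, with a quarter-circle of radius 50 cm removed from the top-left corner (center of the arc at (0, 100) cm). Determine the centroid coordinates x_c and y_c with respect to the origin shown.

plate: A = 210 × 100 = 21000.00, centroid at (105.00, 50.00).
removed quarter-circle: A = −¼π·50² = -1963.50, centroid at (21.22, 78.78).
ΣA = 19036.50 cm²
ΣAx_c = (21000.00)(105.00) + (-1963.50)(21.22) = 2163333.33 cm³
ΣAy_c = (21000.00)(50.00) + (-1963.50)(78.78) = 895317.13 cm³
x_c = 2163333.33 / 19036.50 = 113.64 cm
y_c = 895317.13 / 19036.50 = 47.03 cm

x_c = 113.64 cm, y_c = 47.03 cm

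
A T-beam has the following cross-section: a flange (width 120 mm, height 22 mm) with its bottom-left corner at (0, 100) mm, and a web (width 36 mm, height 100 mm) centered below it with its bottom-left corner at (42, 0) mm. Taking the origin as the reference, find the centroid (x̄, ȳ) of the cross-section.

x̄ = 60.00 mm, ȳ = 75.81 mm

web: A = 36 × 100 = 3600.00, centroid at (60.00, 50.00).
flange: A = 120 × 22 = 2640.00, centroid at (60.00, 111.00).
ΣA = 6240.00 mm², ΣAx̄ = 374400.00 mm³, ΣAȳ = 473040.00 mm³.
x̄ = 374400.00/6240.00 = 60.00 mm; ȳ = 473040.00/6240.00 = 75.81 mm.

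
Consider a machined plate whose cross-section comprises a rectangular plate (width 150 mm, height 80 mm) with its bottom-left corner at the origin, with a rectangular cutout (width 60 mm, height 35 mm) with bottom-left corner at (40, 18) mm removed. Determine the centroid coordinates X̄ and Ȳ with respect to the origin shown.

Part | A | x̄ᵢ | ȳᵢ | A·x̄ᵢ | A·ȳᵢ
plate | 12000.00 | 75.00 | 40.00 | 900000.00 | 480000.00
hole | -2100.00 | 70.00 | 35.50 | -147000.00 | -74550.00
Σ | 9900.00 |  |  | 753000.00 | 405450.00
X̄ = 753000.00 / 9900.00 = 76.06 mm
Ȳ = 405450.00 / 9900.00 = 40.95 mm

X̄ = 76.06 mm, Ȳ = 40.95 mm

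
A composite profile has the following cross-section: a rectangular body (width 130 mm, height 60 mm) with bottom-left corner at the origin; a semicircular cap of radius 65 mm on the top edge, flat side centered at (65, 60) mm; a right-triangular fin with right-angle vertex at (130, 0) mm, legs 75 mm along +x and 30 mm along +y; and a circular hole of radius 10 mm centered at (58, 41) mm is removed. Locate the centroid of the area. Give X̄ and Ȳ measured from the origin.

X̄ = 71.78 mm, Ȳ = 53.36 mm

Part | A | x̄ᵢ | ȳᵢ | A·x̄ᵢ | A·ȳᵢ
rectangular body | 7800.00 | 65.00 | 30.00 | 507000.00 | 234000.00
semicircular top | 6636.61 | 65.00 | 87.59 | 431379.94 | 581280.20
triangular fin | 1125.00 | 155.00 | 10.00 | 174375.00 | 11250.00
hole | -314.16 | 58.00 | 41.00 | -18221.24 | -12880.53
Σ | 15247.46 |  |  | 1094533.70 | 813649.67
X̄ = 1094533.70 / 15247.46 = 71.78 mm
Ȳ = 813649.67 / 15247.46 = 53.36 mm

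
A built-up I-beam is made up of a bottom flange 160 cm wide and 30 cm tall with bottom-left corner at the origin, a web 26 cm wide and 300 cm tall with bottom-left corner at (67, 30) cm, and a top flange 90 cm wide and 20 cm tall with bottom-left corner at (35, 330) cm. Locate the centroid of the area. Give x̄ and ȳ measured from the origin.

x̄ = 80.00 cm, ȳ = 145.00 cm

bottom flange: A = 160 × 30 = 4800.00, centroid at (80.00, 15.00).
web: A = 26 × 300 = 7800.00, centroid at (80.00, 180.00).
top flange: A = 90 × 20 = 1800.00, centroid at (80.00, 340.00).
ΣA = 14400.00 cm², ΣAx̄ = 1152000.00 cm³, ΣAȳ = 2088000.00 cm³.
x̄ = 1152000.00/14400.00 = 80.00 cm; ȳ = 2088000.00/14400.00 = 145.00 cm.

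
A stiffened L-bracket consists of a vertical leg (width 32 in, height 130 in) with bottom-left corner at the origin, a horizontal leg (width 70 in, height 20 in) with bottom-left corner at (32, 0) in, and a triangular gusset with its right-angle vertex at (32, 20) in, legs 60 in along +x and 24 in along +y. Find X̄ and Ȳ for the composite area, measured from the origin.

X̄ = 31.50 in, Ȳ = 48.50 in

vertical leg: A = 32 × 130 = 4160.00, centroid at (16.00, 65.00).
horizontal leg: A = 70 × 20 = 1400.00, centroid at (67.00, 10.00).
gusset: A = ½·60·24 = 720.00, centroid at (52.00, 28.00).
ΣA = 6280.00 in²
ΣAX̄ = (4160.00)(16.00) + (1400.00)(67.00) + (720.00)(52.00) = 197800.00 in³
ΣAȲ = (4160.00)(65.00) + (1400.00)(10.00) + (720.00)(28.00) = 304560.00 in³
X̄ = 197800.00 / 6280.00 = 31.50 in
Ȳ = 304560.00 / 6280.00 = 48.50 in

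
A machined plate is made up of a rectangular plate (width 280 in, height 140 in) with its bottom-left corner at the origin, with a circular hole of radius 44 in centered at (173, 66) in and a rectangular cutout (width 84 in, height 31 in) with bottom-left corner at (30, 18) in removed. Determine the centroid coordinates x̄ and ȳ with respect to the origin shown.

plate: A = 280 × 140 = 39200.00, centroid at (140.00, 70.00).
hole 1: A = −π·44² = -6082.12, centroid at (173.00, 66.00).
hole 2: A = −(84 × 31) = -2604.00, centroid at (72.00, 33.50).
ΣA = 30513.88 in², ΣAx̄ = 4248304.66 in³, ΣAȳ = 2255345.86 in³.
x̄ = 4248304.66/30513.88 = 139.23 in; ȳ = 2255345.86/30513.88 = 73.91 in.

x̄ = 139.23 in, ȳ = 73.91 in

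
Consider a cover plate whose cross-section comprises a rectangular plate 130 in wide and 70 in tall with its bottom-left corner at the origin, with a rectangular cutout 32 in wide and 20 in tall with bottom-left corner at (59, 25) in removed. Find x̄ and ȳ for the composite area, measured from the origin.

x̄ = 64.24 in, ȳ = 35.00 in

plate: A = 130 × 70 = 9100.00, centroid at (65.00, 35.00).
hole: A = −(32 × 20) = -640.00, centroid at (75.00, 35.00).
ΣA = 8460.00 in²
ΣAx̄ = (9100.00)(65.00) + (-640.00)(75.00) = 543500.00 in³
ΣAȳ = (9100.00)(35.00) + (-640.00)(35.00) = 296100.00 in³
x̄ = 543500.00 / 8460.00 = 64.24 in
ȳ = 296100.00 / 8460.00 = 35.00 in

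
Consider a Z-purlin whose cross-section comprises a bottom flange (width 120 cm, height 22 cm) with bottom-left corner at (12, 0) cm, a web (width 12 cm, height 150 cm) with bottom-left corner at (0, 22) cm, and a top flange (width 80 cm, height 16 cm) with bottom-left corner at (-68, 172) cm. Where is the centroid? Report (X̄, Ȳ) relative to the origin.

X̄ = 28.85 cm, Ȳ = 75.88 cm

bottom flange: A = 120 × 22 = 2640.00, centroid at (72.00, 11.00).
web: A = 12 × 150 = 1800.00, centroid at (6.00, 97.00).
top flange: A = 80 × 16 = 1280.00, centroid at (-28.00, 180.00).
ΣA = 5720.00 cm², ΣAX̄ = 165040.00 cm³, ΣAȲ = 434040.00 cm³.
X̄ = 165040.00/5720.00 = 28.85 cm; Ȳ = 434040.00/5720.00 = 75.88 cm.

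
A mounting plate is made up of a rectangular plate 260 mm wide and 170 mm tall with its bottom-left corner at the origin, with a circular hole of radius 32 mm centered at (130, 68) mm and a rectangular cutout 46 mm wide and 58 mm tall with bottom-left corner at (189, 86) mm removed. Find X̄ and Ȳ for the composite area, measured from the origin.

plate: A = 260 × 170 = 44200.00, centroid at (130.00, 85.00).
hole 1: A = −π·32² = -3216.99, centroid at (130.00, 68.00).
hole 2: A = −(46 × 58) = -2668.00, centroid at (212.00, 115.00).
ΣA = 38315.01 mm²
ΣAX̄ = (44200.00)(130.00) + (-3216.99)(130.00) + (-2668.00)(212.00) = 4762175.19 mm³
ΣAȲ = (44200.00)(85.00) + (-3216.99)(68.00) + (-2668.00)(115.00) = 3231424.62 mm³
X̄ = 4762175.19 / 38315.01 = 124.29 mm
Ȳ = 3231424.62 / 38315.01 = 84.34 mm

X̄ = 124.29 mm, Ȳ = 84.34 mm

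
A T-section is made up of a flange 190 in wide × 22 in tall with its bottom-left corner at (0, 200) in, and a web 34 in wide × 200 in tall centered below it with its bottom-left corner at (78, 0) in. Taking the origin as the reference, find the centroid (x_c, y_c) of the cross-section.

x_c = 95.00 in, y_c = 142.26 in

web: A = 34 × 200 = 6800.00, centroid at (95.00, 100.00).
flange: A = 190 × 22 = 4180.00, centroid at (95.00, 211.00).
ΣA = 10980.00 in², ΣAx_c = 1043100.00 in³, ΣAy_c = 1561980.00 in³.
x_c = 1043100.00/10980.00 = 95.00 in; y_c = 1561980.00/10980.00 = 142.26 in.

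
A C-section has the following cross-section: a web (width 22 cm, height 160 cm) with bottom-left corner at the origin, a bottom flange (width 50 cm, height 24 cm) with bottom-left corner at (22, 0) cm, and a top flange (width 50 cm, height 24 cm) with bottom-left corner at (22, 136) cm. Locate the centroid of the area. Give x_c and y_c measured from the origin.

x_c = 25.59 cm, y_c = 80.00 cm

web: A = 22 × 160 = 3520.00, centroid at (11.00, 80.00).
bottom flange: A = 50 × 24 = 1200.00, centroid at (47.00, 12.00).
top flange: A = 50 × 24 = 1200.00, centroid at (47.00, 148.00).
ΣA = 5920.00 cm²
ΣAx_c = (3520.00)(11.00) + (1200.00)(47.00) + (1200.00)(47.00) = 151520.00 cm³
ΣAy_c = (3520.00)(80.00) + (1200.00)(12.00) + (1200.00)(148.00) = 473600.00 cm³
x_c = 151520.00 / 5920.00 = 25.59 cm
y_c = 473600.00 / 5920.00 = 80.00 cm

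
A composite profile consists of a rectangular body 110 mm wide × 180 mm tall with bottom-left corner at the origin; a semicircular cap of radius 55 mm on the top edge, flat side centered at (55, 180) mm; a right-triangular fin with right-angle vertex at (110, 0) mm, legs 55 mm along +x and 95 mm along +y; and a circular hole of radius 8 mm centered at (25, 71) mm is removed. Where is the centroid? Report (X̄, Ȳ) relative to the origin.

X̄ = 62.33 mm, Ȳ = 104.46 mm

rectangular body: A = 110 × 180 = 19800.00, centroid at (55.00, 90.00).
semicircular top: A = ½π·55² = 4751.66, centroid at (55.00, 203.34).
triangular fin: A = ½·55·95 = 2612.50, centroid at (128.33, 31.67).
hole: A = −π·8² = -201.06, centroid at (25.00, 71.00).
ΣA = 26963.10 mm²
ΣAX̄ = (19800.00)(55.00) + (4751.66)(55.00) + (2612.50)(128.33) + (-201.06)(25.00) = 1680585.52 mm³
ΣAȲ = (19800.00)(90.00) + (4751.66)(203.34) + (2612.50)(31.67) + (-201.06)(71.00) = 2816669.04 mm³
X̄ = 1680585.52 / 26963.10 = 62.33 mm
Ȳ = 2816669.04 / 26963.10 = 104.46 mm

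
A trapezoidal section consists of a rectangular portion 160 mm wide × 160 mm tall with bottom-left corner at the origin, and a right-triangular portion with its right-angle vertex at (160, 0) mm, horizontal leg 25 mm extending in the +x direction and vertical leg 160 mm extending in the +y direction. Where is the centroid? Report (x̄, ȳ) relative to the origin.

rectangular portion: A = 160 × 160 = 25600.00, centroid at (80.00, 80.00).
triangular portion: A = ½·25·160 = 2000.00, centroid at (168.33, 53.33).
ΣA = 27600.00 mm², ΣAx̄ = 2384666.67 mm³, ΣAȳ = 2154666.67 mm³.
x̄ = 2384666.67/27600.00 = 86.40 mm; ȳ = 2154666.67/27600.00 = 78.07 mm.

x̄ = 86.40 mm, ȳ = 78.07 mm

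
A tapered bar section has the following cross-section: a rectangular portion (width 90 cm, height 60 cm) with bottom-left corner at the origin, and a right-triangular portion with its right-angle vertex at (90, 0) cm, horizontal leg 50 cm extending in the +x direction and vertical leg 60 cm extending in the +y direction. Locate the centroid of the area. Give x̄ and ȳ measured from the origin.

x̄ = 58.41 cm, ȳ = 27.83 cm

rectangular portion: A = 90 × 60 = 5400.00, centroid at (45.00, 30.00).
triangular portion: A = ½·50·60 = 1500.00, centroid at (106.67, 20.00).
ΣA = 6900.00 cm², ΣAx̄ = 403000.00 cm³, ΣAȳ = 192000.00 cm³.
x̄ = 403000.00/6900.00 = 58.41 cm; ȳ = 192000.00/6900.00 = 27.83 cm.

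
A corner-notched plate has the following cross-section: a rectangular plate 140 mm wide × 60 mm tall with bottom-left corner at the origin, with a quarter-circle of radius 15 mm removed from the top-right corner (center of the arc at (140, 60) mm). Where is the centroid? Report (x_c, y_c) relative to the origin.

x_c = 68.63 mm, y_c = 29.49 mm

Part | A | x̄ᵢ | ȳᵢ | A·x̄ᵢ | A·ȳᵢ
plate | 8400.00 | 70.00 | 30.00 | 588000.00 | 252000.00
removed quarter-circle | -176.71 | 133.63 | 53.63 | -23615.04 | -9477.88
Σ | 8223.29 |  |  | 564384.96 | 242522.12
x_c = 564384.96 / 8223.29 = 68.63 mm
y_c = 242522.12 / 8223.29 = 29.49 mm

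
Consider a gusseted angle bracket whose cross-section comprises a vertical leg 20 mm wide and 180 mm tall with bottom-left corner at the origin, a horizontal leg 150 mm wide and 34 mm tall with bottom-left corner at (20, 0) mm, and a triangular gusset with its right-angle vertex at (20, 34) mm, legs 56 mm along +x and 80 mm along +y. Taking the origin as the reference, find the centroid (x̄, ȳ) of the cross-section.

vertical leg: A = 20 × 180 = 3600.00, centroid at (10.00, 90.00).
horizontal leg: A = 150 × 34 = 5100.00, centroid at (95.00, 17.00).
gusset: A = ½·56·80 = 2240.00, centroid at (38.67, 60.67).
ΣA = 10940.00 mm², ΣAx̄ = 607113.33 mm³, ΣAȳ = 546593.33 mm³.
x̄ = 607113.33/10940.00 = 55.49 mm; ȳ = 546593.33/10940.00 = 49.96 mm.

x̄ = 55.49 mm, ȳ = 49.96 mm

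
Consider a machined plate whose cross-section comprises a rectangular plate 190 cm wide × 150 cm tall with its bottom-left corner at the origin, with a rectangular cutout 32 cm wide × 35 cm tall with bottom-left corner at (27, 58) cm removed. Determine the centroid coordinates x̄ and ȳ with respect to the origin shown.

x̄ = 97.13 cm, ȳ = 74.98 cm

Part | A | x̄ᵢ | ȳᵢ | A·x̄ᵢ | A·ȳᵢ
plate | 28500.00 | 95.00 | 75.00 | 2707500.00 | 2137500.00
hole | -1120.00 | 43.00 | 75.50 | -48160.00 | -84560.00
Σ | 27380.00 |  |  | 2659340.00 | 2052940.00
x̄ = 2659340.00 / 27380.00 = 97.13 cm
ȳ = 2052940.00 / 27380.00 = 74.98 cm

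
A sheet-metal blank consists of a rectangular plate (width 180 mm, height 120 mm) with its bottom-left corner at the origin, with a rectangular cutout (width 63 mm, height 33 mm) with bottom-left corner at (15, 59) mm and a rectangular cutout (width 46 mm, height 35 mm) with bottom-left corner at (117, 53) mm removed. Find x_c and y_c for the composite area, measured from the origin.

x_c = 90.55 mm, y_c = 57.26 mm

Part | A | x̄ᵢ | ȳᵢ | A·x̄ᵢ | A·ȳᵢ
plate | 21600.00 | 90.00 | 60.00 | 1944000.00 | 1296000.00
hole 1 | -2079.00 | 46.50 | 75.50 | -96673.50 | -156964.50
hole 2 | -1610.00 | 140.00 | 70.50 | -225400.00 | -113505.00
Σ | 17911.00 |  |  | 1621926.50 | 1025530.50
x_c = 1621926.50 / 17911.00 = 90.55 mm
y_c = 1025530.50 / 17911.00 = 57.26 mm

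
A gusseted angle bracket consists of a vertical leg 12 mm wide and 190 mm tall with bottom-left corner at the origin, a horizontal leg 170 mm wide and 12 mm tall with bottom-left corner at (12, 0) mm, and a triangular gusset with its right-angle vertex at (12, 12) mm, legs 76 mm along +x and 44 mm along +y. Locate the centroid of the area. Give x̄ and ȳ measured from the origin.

x̄ = 45.72 mm, ȳ = 45.63 mm

vertical leg: A = 12 × 190 = 2280.00, centroid at (6.00, 95.00).
horizontal leg: A = 170 × 12 = 2040.00, centroid at (97.00, 6.00).
gusset: A = ½·76·44 = 1672.00, centroid at (37.33, 26.67).
ΣA = 5992.00 mm²
ΣAx̄ = (2280.00)(6.00) + (2040.00)(97.00) + (1672.00)(37.33) = 273981.33 mm³
ΣAȳ = (2280.00)(95.00) + (2040.00)(6.00) + (1672.00)(26.67) = 273426.67 mm³
x̄ = 273981.33 / 5992.00 = 45.72 mm
ȳ = 273426.67 / 5992.00 = 45.63 mm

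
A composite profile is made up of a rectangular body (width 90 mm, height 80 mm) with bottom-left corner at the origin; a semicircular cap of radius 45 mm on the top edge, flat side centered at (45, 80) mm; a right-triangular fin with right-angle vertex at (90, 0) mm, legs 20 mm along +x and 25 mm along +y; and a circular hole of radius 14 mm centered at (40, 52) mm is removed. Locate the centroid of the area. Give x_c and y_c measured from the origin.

x_c = 46.60 mm, y_c = 57.24 mm

Part | A | x̄ᵢ | ȳᵢ | A·x̄ᵢ | A·ȳᵢ
rectangular body | 7200.00 | 45.00 | 40.00 | 324000.00 | 288000.00
semicircular top | 3180.86 | 45.00 | 99.10 | 143138.82 | 315219.00
triangular fin | 250.00 | 96.67 | 8.33 | 24166.67 | 2083.33
hole | -615.75 | 40.00 | 52.00 | -24630.09 | -32019.11
Σ | 10015.11 |  |  | 466675.40 | 573283.23
x_c = 466675.40 / 10015.11 = 46.60 mm
y_c = 573283.23 / 10015.11 = 57.24 mm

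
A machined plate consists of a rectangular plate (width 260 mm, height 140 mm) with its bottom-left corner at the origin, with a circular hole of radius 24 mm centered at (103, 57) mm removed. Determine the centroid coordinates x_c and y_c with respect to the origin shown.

plate: A = 260 × 140 = 36400.00, centroid at (130.00, 70.00).
hole: A = −π·24² = -1809.56, centroid at (103.00, 57.00).
ΣA = 34590.44 mm²
ΣAx_c = (36400.00)(130.00) + (-1809.56)(103.00) = 4545615.59 mm³
ΣAy_c = (36400.00)(70.00) + (-1809.56)(57.00) = 2444855.23 mm³
x_c = 4545615.59 / 34590.44 = 131.41 mm
y_c = 2444855.23 / 34590.44 = 70.68 mm

x_c = 131.41 mm, y_c = 70.68 mm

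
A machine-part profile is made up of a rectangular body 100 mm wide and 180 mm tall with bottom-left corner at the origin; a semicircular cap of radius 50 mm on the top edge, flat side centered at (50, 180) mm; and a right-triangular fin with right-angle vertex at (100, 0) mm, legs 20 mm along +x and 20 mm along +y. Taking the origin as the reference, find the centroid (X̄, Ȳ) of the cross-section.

X̄ = 50.51 mm, Ȳ = 108.99 mm

rectangular body: A = 100 × 180 = 18000.00, centroid at (50.00, 90.00).
semicircular top: A = ½π·50² = 3926.99, centroid at (50.00, 201.22).
triangular fin: A = ½·20·20 = 200.00, centroid at (106.67, 6.67).
ΣA = 22126.99 mm², ΣAX̄ = 1117682.87 mm³, ΣAȲ = 2411525.01 mm³.
X̄ = 1117682.87/22126.99 = 50.51 mm; Ȳ = 2411525.01/22126.99 = 108.99 mm.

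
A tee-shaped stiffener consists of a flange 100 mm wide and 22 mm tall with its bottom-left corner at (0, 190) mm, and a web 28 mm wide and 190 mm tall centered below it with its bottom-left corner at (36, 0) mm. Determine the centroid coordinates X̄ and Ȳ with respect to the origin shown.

web: A = 28 × 190 = 5320.00, centroid at (50.00, 95.00).
flange: A = 100 × 22 = 2200.00, centroid at (50.00, 201.00).
ΣA = 7520.00 mm², ΣAX̄ = 376000.00 mm³, ΣAȲ = 947600.00 mm³.
X̄ = 376000.00/7520.00 = 50.00 mm; Ȳ = 947600.00/7520.00 = 126.01 mm.

X̄ = 50.00 mm, Ȳ = 126.01 mm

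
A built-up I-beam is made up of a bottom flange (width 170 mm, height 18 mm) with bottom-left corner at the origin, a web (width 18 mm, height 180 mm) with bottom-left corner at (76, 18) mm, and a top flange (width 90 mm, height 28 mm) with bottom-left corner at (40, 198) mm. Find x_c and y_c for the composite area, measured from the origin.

x_c = 85.00 mm, y_c = 103.37 mm

bottom flange: A = 170 × 18 = 3060.00, centroid at (85.00, 9.00).
web: A = 18 × 180 = 3240.00, centroid at (85.00, 108.00).
top flange: A = 90 × 28 = 2520.00, centroid at (85.00, 212.00).
ΣA = 8820.00 mm², ΣAx_c = 749700.00 mm³, ΣAy_c = 911700.00 mm³.
x_c = 749700.00/8820.00 = 85.00 mm; y_c = 911700.00/8820.00 = 103.37 mm.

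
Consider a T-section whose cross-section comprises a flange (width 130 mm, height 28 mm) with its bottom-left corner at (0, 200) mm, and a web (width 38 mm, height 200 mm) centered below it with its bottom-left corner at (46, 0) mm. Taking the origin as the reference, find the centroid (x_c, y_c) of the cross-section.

x_c = 65.00 mm, y_c = 136.92 mm

Part | A | x̄ᵢ | ȳᵢ | A·x̄ᵢ | A·ȳᵢ
web | 7600.00 | 65.00 | 100.00 | 494000.00 | 760000.00
flange | 3640.00 | 65.00 | 214.00 | 236600.00 | 778960.00
Σ | 11240.00 |  |  | 730600.00 | 1538960.00
x_c = 730600.00 / 11240.00 = 65.00 mm
y_c = 1538960.00 / 11240.00 = 136.92 mm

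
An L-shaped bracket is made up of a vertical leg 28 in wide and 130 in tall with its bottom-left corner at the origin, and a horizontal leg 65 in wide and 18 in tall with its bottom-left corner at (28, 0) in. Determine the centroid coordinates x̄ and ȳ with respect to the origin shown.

x̄ = 25.31 in, ȳ = 51.38 in

vertical leg: A = 28 × 130 = 3640.00, centroid at (14.00, 65.00).
horizontal leg: A = 65 × 18 = 1170.00, centroid at (60.50, 9.00).
ΣA = 4810.00 in², ΣAx̄ = 121745.00 in³, ΣAȳ = 247130.00 in³.
x̄ = 121745.00/4810.00 = 25.31 in; ȳ = 247130.00/4810.00 = 51.38 in.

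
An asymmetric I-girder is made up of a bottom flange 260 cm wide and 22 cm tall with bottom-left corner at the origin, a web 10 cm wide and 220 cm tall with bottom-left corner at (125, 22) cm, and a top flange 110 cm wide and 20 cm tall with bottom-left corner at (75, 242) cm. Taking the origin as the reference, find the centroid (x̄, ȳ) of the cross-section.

Part | A | x̄ᵢ | ȳᵢ | A·x̄ᵢ | A·ȳᵢ
bottom flange | 5720.00 | 130.00 | 11.00 | 743600.00 | 62920.00
web | 2200.00 | 130.00 | 132.00 | 286000.00 | 290400.00
top flange | 2200.00 | 130.00 | 252.00 | 286000.00 | 554400.00
Σ | 10120.00 |  |  | 1315600.00 | 907720.00
x̄ = 1315600.00 / 10120.00 = 130.00 cm
ȳ = 907720.00 / 10120.00 = 89.70 cm

x̄ = 130.00 cm, ȳ = 89.70 cm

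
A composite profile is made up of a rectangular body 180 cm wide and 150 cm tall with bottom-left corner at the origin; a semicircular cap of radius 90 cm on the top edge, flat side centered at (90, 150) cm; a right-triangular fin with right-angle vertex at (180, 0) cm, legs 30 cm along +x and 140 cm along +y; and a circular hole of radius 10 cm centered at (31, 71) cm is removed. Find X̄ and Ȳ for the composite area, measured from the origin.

rectangular body: A = 180 × 150 = 27000.00, centroid at (90.00, 75.00).
semicircular top: A = ½π·90² = 12723.45, centroid at (90.00, 188.20).
triangular fin: A = ½·30·140 = 2100.00, centroid at (190.00, 46.67).
hole: A = −π·10² = -314.16, centroid at (31.00, 71.00).
ΣA = 41509.29 cm², ΣAX̄ = 3964371.59 cm³, ΣAȲ = 4495212.23 cm³.
X̄ = 3964371.59/41509.29 = 95.51 cm; Ȳ = 4495212.23/41509.29 = 108.29 cm.

X̄ = 95.51 cm, Ȳ = 108.29 cm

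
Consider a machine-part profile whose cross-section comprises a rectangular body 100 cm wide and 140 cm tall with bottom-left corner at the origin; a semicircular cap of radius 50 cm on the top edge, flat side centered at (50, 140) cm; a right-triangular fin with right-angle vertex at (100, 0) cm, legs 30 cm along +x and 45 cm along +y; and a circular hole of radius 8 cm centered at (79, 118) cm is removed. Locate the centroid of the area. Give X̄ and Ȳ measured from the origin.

X̄ = 51.88 cm, Ȳ = 86.93 cm

rectangular body: A = 100 × 140 = 14000.00, centroid at (50.00, 70.00).
semicircular top: A = ½π·50² = 3926.99, centroid at (50.00, 161.22).
triangular fin: A = ½·30·45 = 675.00, centroid at (110.00, 15.00).
hole: A = −π·8² = -201.06, centroid at (79.00, 118.00).
ΣA = 18400.93 cm², ΣAX̄ = 954715.65 cm³, ΣAȲ = 1599511.74 cm³.
X̄ = 954715.65/18400.93 = 51.88 cm; Ȳ = 1599511.74/18400.93 = 86.93 cm.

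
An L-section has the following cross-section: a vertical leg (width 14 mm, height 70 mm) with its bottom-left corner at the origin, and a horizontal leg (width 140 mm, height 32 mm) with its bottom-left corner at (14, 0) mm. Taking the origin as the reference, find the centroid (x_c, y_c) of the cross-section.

Part | A | x̄ᵢ | ȳᵢ | A·x̄ᵢ | A·ȳᵢ
vertical leg | 980.00 | 7.00 | 35.00 | 6860.00 | 34300.00
horizontal leg | 4480.00 | 84.00 | 16.00 | 376320.00 | 71680.00
Σ | 5460.00 |  |  | 383180.00 | 105980.00
x_c = 383180.00 / 5460.00 = 70.18 mm
y_c = 105980.00 / 5460.00 = 19.41 mm

x_c = 70.18 mm, y_c = 19.41 mm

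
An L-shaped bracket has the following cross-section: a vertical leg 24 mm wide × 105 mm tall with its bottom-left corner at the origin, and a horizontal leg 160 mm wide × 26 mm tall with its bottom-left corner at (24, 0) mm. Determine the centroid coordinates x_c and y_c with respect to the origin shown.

x_c = 69.29 mm, y_c = 27.90 mm

vertical leg: A = 24 × 105 = 2520.00, centroid at (12.00, 52.50).
horizontal leg: A = 160 × 26 = 4160.00, centroid at (104.00, 13.00).
ΣA = 6680.00 mm², ΣAx_c = 462880.00 mm³, ΣAy_c = 186380.00 mm³.
x_c = 462880.00/6680.00 = 69.29 mm; y_c = 186380.00/6680.00 = 27.90 mm.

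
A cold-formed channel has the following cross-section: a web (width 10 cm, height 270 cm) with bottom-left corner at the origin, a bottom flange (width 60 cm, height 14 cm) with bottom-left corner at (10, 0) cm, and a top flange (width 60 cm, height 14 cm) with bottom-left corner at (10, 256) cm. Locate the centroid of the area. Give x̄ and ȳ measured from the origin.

web: A = 10 × 270 = 2700.00, centroid at (5.00, 135.00).
bottom flange: A = 60 × 14 = 840.00, centroid at (40.00, 7.00).
top flange: A = 60 × 14 = 840.00, centroid at (40.00, 263.00).
ΣA = 4380.00 cm²
ΣAx̄ = (2700.00)(5.00) + (840.00)(40.00) + (840.00)(40.00) = 80700.00 cm³
ΣAȳ = (2700.00)(135.00) + (840.00)(7.00) + (840.00)(263.00) = 591300.00 cm³
x̄ = 80700.00 / 4380.00 = 18.42 cm
ȳ = 591300.00 / 4380.00 = 135.00 cm

x̄ = 18.42 cm, ȳ = 135.00 cm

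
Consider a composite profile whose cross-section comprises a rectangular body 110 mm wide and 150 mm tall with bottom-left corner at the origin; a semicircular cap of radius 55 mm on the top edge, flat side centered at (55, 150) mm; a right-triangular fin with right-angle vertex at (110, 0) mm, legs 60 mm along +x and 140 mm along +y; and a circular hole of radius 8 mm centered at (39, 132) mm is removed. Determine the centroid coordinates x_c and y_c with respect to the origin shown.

rectangular body: A = 110 × 150 = 16500.00, centroid at (55.00, 75.00).
semicircular top: A = ½π·55² = 4751.66, centroid at (55.00, 173.34).
triangular fin: A = ½·60·140 = 4200.00, centroid at (130.00, 46.67).
hole: A = −π·8² = -201.06, centroid at (39.00, 132.00).
ΣA = 25250.60 mm², ΣAx_c = 1706999.82 mm³, ΣAy_c = 2230625.33 mm³.
x_c = 1706999.82/25250.60 = 67.60 mm; y_c = 2230625.33/25250.60 = 88.34 mm.

x_c = 67.60 mm, y_c = 88.34 mm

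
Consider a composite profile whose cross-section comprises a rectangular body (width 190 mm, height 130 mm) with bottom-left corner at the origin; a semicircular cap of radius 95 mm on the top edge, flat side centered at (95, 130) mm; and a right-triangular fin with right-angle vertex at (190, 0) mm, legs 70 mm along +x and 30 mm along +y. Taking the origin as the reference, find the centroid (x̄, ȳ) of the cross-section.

rectangular body: A = 190 × 130 = 24700.00, centroid at (95.00, 65.00).
semicircular top: A = ½π·95² = 14176.44, centroid at (95.00, 170.32).
triangular fin: A = ½·70·30 = 1050.00, centroid at (213.33, 10.00).
ΣA = 39926.44 mm², ΣAx̄ = 3917261.50 mm³, ΣAȳ = 4030520.12 mm³.
x̄ = 3917261.50/39926.44 = 98.11 mm; ȳ = 4030520.12/39926.44 = 100.95 mm.

x̄ = 98.11 mm, ȳ = 100.95 mm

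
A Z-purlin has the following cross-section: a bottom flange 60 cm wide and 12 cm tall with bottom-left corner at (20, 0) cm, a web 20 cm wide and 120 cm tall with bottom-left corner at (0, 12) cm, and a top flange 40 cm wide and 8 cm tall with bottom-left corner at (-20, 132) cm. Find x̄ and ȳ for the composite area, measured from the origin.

Part | A | x̄ᵢ | ȳᵢ | A·x̄ᵢ | A·ȳᵢ
bottom flange | 720.00 | 50.00 | 6.00 | 36000.00 | 4320.00
web | 2400.00 | 10.00 | 72.00 | 24000.00 | 172800.00
top flange | 320.00 | 0.00 | 136.00 | 0.00 | 43520.00
Σ | 3440.00 |  |  | 60000.00 | 220640.00
x̄ = 60000.00 / 3440.00 = 17.44 cm
ȳ = 220640.00 / 3440.00 = 64.14 cm

x̄ = 17.44 cm, ȳ = 64.14 cm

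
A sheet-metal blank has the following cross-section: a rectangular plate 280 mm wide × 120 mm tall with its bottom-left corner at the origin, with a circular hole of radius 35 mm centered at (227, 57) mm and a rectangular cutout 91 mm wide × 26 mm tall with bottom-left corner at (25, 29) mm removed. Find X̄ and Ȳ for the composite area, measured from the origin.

Part | A | x̄ᵢ | ȳᵢ | A·x̄ᵢ | A·ȳᵢ
plate | 33600.00 | 140.00 | 60.00 | 4704000.00 | 2016000.00
hole 1 | -3848.45 | 227.00 | 57.00 | -873598.38 | -219361.71
hole 2 | -2366.00 | 70.50 | 42.00 | -166803.00 | -99372.00
Σ | 27385.55 |  |  | 3663598.62 | 1697266.29
X̄ = 3663598.62 / 27385.55 = 133.78 mm
Ȳ = 1697266.29 / 27385.55 = 61.98 mm

X̄ = 133.78 mm, Ȳ = 61.98 mm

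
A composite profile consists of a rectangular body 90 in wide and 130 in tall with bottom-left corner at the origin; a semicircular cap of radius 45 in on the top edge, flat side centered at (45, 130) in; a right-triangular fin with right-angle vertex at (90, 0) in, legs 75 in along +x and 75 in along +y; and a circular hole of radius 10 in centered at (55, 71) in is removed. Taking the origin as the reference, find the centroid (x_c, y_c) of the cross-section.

Part | A | x̄ᵢ | ȳᵢ | A·x̄ᵢ | A·ȳᵢ
rectangular body | 11700.00 | 45.00 | 65.00 | 526500.00 | 760500.00
semicircular top | 3180.86 | 45.00 | 149.10 | 143138.82 | 474262.13
triangular fin | 2812.50 | 115.00 | 25.00 | 323437.50 | 70312.50
hole | -314.16 | 55.00 | 71.00 | -17278.76 | -22305.31
Σ | 17379.20 |  |  | 975797.56 | 1282769.33
x_c = 975797.56 / 17379.20 = 56.15 in
y_c = 1282769.33 / 17379.20 = 73.81 in

x_c = 56.15 in, y_c = 73.81 in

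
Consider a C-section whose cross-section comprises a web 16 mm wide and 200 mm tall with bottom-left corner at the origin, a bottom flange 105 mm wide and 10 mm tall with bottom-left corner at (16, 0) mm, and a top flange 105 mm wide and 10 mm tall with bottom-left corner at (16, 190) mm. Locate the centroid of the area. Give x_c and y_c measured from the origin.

x_c = 31.97 mm, y_c = 100.00 mm

web: A = 16 × 200 = 3200.00, centroid at (8.00, 100.00).
bottom flange: A = 105 × 10 = 1050.00, centroid at (68.50, 5.00).
top flange: A = 105 × 10 = 1050.00, centroid at (68.50, 195.00).
ΣA = 5300.00 mm², ΣAx_c = 169450.00 mm³, ΣAy_c = 530000.00 mm³.
x_c = 169450.00/5300.00 = 31.97 mm; y_c = 530000.00/5300.00 = 100.00 mm.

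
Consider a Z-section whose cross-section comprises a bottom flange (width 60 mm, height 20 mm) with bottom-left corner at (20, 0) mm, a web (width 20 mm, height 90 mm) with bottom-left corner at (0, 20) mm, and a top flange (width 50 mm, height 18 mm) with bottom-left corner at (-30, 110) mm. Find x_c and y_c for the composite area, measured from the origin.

x_c = 18.85 mm, y_c = 60.54 mm

bottom flange: A = 60 × 20 = 1200.00, centroid at (50.00, 10.00).
web: A = 20 × 90 = 1800.00, centroid at (10.00, 65.00).
top flange: A = 50 × 18 = 900.00, centroid at (-5.00, 119.00).
ΣA = 3900.00 mm², ΣAx_c = 73500.00 mm³, ΣAy_c = 236100.00 mm³.
x_c = 73500.00/3900.00 = 18.85 mm; y_c = 236100.00/3900.00 = 60.54 mm.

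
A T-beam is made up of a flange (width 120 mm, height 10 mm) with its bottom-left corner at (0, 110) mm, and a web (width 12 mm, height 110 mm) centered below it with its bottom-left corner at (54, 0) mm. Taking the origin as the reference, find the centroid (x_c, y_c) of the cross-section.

x_c = 60.00 mm, y_c = 83.57 mm

web: A = 12 × 110 = 1320.00, centroid at (60.00, 55.00).
flange: A = 120 × 10 = 1200.00, centroid at (60.00, 115.00).
ΣA = 2520.00 mm², ΣAx_c = 151200.00 mm³, ΣAy_c = 210600.00 mm³.
x_c = 151200.00/2520.00 = 60.00 mm; y_c = 210600.00/2520.00 = 83.57 mm.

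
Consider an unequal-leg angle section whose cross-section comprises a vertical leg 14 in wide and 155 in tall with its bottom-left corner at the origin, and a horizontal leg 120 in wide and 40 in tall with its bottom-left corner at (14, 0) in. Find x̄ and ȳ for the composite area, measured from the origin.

x̄ = 53.14 in, ȳ = 37.90 in

vertical leg: A = 14 × 155 = 2170.00, centroid at (7.00, 77.50).
horizontal leg: A = 120 × 40 = 4800.00, centroid at (74.00, 20.00).
ΣA = 6970.00 in², ΣAx̄ = 370390.00 in³, ΣAȳ = 264175.00 in³.
x̄ = 370390.00/6970.00 = 53.14 in; ȳ = 264175.00/6970.00 = 37.90 in.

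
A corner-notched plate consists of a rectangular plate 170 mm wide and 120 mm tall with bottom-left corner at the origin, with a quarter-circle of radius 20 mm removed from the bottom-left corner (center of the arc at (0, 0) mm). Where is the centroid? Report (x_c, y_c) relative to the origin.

plate: A = 170 × 120 = 20400.00, centroid at (85.00, 60.00).
removed quarter-circle: A = −¼π·20² = -314.16, centroid at (8.49, 8.49).
ΣA = 20085.84 mm², ΣAx_c = 1731333.33 mm³, ΣAy_c = 1221333.33 mm³.
x_c = 1731333.33/20085.84 = 86.20 mm; y_c = 1221333.33/20085.84 = 60.81 mm.

x_c = 86.20 mm, y_c = 60.81 mm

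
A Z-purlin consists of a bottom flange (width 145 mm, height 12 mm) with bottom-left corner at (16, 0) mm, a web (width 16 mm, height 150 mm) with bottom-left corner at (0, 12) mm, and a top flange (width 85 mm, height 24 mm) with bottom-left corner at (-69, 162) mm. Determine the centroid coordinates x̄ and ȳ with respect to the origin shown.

Part | A | x̄ᵢ | ȳᵢ | A·x̄ᵢ | A·ȳᵢ
bottom flange | 1740.00 | 88.50 | 6.00 | 153990.00 | 10440.00
web | 2400.00 | 8.00 | 87.00 | 19200.00 | 208800.00
top flange | 2040.00 | -26.50 | 174.00 | -54060.00 | 354960.00
Σ | 6180.00 |  |  | 119130.00 | 574200.00
x̄ = 119130.00 / 6180.00 = 19.28 mm
ȳ = 574200.00 / 6180.00 = 92.91 mm

x̄ = 19.28 mm, ȳ = 92.91 mm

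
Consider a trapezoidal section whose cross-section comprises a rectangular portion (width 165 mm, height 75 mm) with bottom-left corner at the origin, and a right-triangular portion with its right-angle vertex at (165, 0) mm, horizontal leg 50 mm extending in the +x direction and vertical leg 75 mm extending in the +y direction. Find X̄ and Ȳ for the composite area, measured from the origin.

rectangular portion: A = 165 × 75 = 12375.00, centroid at (82.50, 37.50).
triangular portion: A = ½·50·75 = 1875.00, centroid at (181.67, 25.00).
ΣA = 14250.00 mm²
ΣAX̄ = (12375.00)(82.50) + (1875.00)(181.67) = 1361562.50 mm³
ΣAȲ = (12375.00)(37.50) + (1875.00)(25.00) = 510937.50 mm³
X̄ = 1361562.50 / 14250.00 = 95.55 mm
Ȳ = 510937.50 / 14250.00 = 35.86 mm

X̄ = 95.55 mm, Ȳ = 35.86 mm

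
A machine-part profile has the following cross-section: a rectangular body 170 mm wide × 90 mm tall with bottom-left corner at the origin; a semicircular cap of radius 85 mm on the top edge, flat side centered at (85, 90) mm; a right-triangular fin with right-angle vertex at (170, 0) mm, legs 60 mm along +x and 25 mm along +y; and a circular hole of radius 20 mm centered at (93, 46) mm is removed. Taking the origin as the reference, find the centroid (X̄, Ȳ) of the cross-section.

rectangular body: A = 170 × 90 = 15300.00, centroid at (85.00, 45.00).
semicircular top: A = ½π·85² = 11349.00, centroid at (85.00, 126.08).
triangular fin: A = ½·60·25 = 750.00, centroid at (190.00, 8.33).
hole: A = −π·20² = -1256.64, centroid at (93.00, 46.00).
ΣA = 26142.37 mm²
ΣAX̄ = (15300.00)(85.00) + (11349.00)(85.00) + (750.00)(190.00) + (-1256.64)(93.00) = 2290798.05 mm³
ΣAȲ = (15300.00)(45.00) + (11349.00)(126.08) + (750.00)(8.33) + (-1256.64)(46.00) = 2067771.67 mm³
X̄ = 2290798.05 / 26142.37 = 87.63 mm
Ȳ = 2067771.67 / 26142.37 = 79.10 mm

X̄ = 87.63 mm, Ȳ = 79.10 mm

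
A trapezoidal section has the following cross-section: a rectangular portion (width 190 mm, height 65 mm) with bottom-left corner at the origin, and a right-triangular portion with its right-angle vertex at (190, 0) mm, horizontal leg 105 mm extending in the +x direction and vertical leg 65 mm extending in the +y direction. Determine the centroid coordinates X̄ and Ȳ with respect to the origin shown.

X̄ = 123.14 mm, Ȳ = 30.15 mm

rectangular portion: A = 190 × 65 = 12350.00, centroid at (95.00, 32.50).
triangular portion: A = ½·105·65 = 3412.50, centroid at (225.00, 21.67).
ΣA = 15762.50 mm², ΣAX̄ = 1941062.50 mm³, ΣAȲ = 475312.50 mm³.
X̄ = 1941062.50/15762.50 = 123.14 mm; Ȳ = 475312.50/15762.50 = 30.15 mm.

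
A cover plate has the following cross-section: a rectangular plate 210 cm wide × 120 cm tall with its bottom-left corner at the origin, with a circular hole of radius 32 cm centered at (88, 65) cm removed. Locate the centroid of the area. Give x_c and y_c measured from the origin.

x_c = 107.49 cm, y_c = 59.27 cm

plate: A = 210 × 120 = 25200.00, centroid at (105.00, 60.00).
hole: A = −π·32² = -3216.99, centroid at (88.00, 65.00).
ΣA = 21983.01 cm², ΣAx_c = 2362904.80 cm³, ΣAy_c = 1302895.59 cm³.
x_c = 2362904.80/21983.01 = 107.49 cm; y_c = 1302895.59/21983.01 = 59.27 cm.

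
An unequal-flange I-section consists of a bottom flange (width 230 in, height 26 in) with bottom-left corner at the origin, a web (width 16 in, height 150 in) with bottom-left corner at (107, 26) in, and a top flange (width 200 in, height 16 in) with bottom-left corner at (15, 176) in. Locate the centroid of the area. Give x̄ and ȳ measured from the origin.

bottom flange: A = 230 × 26 = 5980.00, centroid at (115.00, 13.00).
web: A = 16 × 150 = 2400.00, centroid at (115.00, 101.00).
top flange: A = 200 × 16 = 3200.00, centroid at (115.00, 184.00).
ΣA = 11580.00 in², ΣAx̄ = 1331700.00 in³, ΣAȳ = 908940.00 in³.
x̄ = 1331700.00/11580.00 = 115.00 in; ȳ = 908940.00/11580.00 = 78.49 in.

x̄ = 115.00 in, ȳ = 78.49 in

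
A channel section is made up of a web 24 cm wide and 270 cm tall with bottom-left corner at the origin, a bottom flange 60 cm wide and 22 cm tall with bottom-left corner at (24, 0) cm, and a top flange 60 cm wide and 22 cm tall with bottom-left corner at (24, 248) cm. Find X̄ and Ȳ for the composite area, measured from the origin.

X̄ = 24.16 cm, Ȳ = 135.00 cm

Part | A | x̄ᵢ | ȳᵢ | A·x̄ᵢ | A·ȳᵢ
web | 6480.00 | 12.00 | 135.00 | 77760.00 | 874800.00
bottom flange | 1320.00 | 54.00 | 11.00 | 71280.00 | 14520.00
top flange | 1320.00 | 54.00 | 259.00 | 71280.00 | 341880.00
Σ | 9120.00 |  |  | 220320.00 | 1231200.00
X̄ = 220320.00 / 9120.00 = 24.16 cm
Ȳ = 1231200.00 / 9120.00 = 135.00 cm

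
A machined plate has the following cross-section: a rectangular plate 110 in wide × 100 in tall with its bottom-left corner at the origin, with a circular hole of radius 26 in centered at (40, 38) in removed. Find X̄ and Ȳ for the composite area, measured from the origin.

plate: A = 110 × 100 = 11000.00, centroid at (55.00, 50.00).
hole: A = −π·26² = -2123.72, centroid at (40.00, 38.00).
ΣA = 8876.28 in², ΣAX̄ = 520051.33 in³, ΣAȲ = 469298.77 in³.
X̄ = 520051.33/8876.28 = 58.59 in; Ȳ = 469298.77/8876.28 = 52.87 in.

X̄ = 58.59 in, Ȳ = 52.87 in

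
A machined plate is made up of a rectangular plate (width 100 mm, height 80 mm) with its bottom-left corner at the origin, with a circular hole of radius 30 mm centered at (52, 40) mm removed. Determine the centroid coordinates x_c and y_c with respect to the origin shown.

x_c = 48.91 mm, y_c = 40.00 mm

Part | A | x̄ᵢ | ȳᵢ | A·x̄ᵢ | A·ȳᵢ
plate | 8000.00 | 50.00 | 40.00 | 400000.00 | 320000.00
hole | -2827.43 | 52.00 | 40.00 | -147026.54 | -113097.34
Σ | 5172.57 |  |  | 252973.46 | 206902.66
x_c = 252973.46 / 5172.57 = 48.91 mm
y_c = 206902.66 / 5172.57 = 40.00 mm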